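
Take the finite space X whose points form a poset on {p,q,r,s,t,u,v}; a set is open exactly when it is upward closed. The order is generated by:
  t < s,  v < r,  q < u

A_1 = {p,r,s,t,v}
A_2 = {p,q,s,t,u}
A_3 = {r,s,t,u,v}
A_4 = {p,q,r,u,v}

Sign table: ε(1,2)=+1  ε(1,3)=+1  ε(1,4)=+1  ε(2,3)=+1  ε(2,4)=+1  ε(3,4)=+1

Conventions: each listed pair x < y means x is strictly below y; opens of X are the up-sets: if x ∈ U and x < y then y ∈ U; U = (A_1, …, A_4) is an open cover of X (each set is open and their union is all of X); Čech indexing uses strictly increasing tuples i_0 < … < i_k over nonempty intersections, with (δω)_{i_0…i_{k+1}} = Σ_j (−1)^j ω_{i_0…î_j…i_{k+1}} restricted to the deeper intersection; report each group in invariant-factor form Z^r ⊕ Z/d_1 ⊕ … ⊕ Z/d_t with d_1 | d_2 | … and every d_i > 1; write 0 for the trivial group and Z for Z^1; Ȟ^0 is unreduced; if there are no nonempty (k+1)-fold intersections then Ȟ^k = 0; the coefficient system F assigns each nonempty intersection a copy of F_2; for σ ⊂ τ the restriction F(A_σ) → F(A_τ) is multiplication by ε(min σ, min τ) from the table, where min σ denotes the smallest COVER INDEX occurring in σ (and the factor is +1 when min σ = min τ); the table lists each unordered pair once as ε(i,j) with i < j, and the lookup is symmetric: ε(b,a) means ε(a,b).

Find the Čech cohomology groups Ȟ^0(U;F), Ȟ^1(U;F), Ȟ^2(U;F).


intersection data:
  A12={p,s,t} A13={r,s,t,v} A14={p,r,v} A23={s,t,u} A24={p,q,u} A34={r,u,v}
  A123={s,t} A124={p} A134={r,v} A234={u}
C dims 4,6,4; δ0: rk_F2 3; δ1: rk_F2 3
Ȟ^0 = (4 − 3) − 0 = 1, so Ȟ^0 ≅ Z/2
Ȟ^1 = (6 − 3) − 3 = 0, so Ȟ^1 ≅ 0
Ȟ^2 = (4 − 0) − 3 = 1, so Ȟ^2 ≅ Z/2

Ȟ^0 ≅ Z/2,  Ȟ^1 ≅ 0,  Ȟ^2 ≅ Z/2


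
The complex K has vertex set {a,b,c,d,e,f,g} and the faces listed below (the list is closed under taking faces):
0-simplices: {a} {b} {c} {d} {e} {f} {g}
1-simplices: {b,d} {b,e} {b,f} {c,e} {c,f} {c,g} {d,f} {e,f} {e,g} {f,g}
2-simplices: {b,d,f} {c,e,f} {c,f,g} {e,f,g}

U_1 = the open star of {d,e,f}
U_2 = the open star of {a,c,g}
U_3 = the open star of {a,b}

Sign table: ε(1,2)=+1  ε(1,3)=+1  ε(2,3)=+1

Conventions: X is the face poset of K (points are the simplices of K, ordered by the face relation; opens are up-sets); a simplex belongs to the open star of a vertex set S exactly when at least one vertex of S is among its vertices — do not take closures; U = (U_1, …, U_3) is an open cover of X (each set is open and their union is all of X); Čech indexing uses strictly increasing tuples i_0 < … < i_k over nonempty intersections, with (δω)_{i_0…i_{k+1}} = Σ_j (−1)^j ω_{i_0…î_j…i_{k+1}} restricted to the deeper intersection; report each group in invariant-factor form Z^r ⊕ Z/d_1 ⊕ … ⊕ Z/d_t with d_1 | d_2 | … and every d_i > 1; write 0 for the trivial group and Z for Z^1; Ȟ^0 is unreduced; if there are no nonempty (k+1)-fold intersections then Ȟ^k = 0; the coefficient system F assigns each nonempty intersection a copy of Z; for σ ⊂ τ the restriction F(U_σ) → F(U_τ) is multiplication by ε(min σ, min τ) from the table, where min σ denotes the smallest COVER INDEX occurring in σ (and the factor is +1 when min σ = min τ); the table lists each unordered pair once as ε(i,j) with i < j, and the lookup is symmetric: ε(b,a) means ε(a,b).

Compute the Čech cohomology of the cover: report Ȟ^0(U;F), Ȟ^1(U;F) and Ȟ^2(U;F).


intersection data:
  U1={{d},{e},{f},{b,d},{b,e},{b,f},{c,e},{c,f},{d,f},{e,f},{e,g},{f,g},{b,d,f},{c,e,f},{c,f,g},{e,f,g}} U2={{a},{c},{g},{c,e},{c,f},{c,g},{e,g},{f,g},{c,e,f},{c,f,g},{e,f,g}} U3={{a},{b},{b,d},{b,e},{b,f},{b,d,f}}
  U12={{c,e},{c,f},{e,g},{f,g},{c,e,f},{c,f,g},{e,f,g}} U13={{b,d},{b,e},{b,f},{b,d,f}} U23={{a}}
C dims 3,3; δ0: rk 2, SNF 1^2
Ȟ^0 = (3 − 2) − 0 = 1, so Ȟ^0 ≅ Z
Ȟ^1 = (3 − 0) − 2 = 1, so Ȟ^1 ≅ Z
Ȟ^2 = (0 − 0) − 0 = 0, so Ȟ^2 ≅ 0

Ȟ^0(U;F) ≅ Z,  Ȟ^1(U;F) ≅ Z,  Ȟ^2(U;F) ≅ 0


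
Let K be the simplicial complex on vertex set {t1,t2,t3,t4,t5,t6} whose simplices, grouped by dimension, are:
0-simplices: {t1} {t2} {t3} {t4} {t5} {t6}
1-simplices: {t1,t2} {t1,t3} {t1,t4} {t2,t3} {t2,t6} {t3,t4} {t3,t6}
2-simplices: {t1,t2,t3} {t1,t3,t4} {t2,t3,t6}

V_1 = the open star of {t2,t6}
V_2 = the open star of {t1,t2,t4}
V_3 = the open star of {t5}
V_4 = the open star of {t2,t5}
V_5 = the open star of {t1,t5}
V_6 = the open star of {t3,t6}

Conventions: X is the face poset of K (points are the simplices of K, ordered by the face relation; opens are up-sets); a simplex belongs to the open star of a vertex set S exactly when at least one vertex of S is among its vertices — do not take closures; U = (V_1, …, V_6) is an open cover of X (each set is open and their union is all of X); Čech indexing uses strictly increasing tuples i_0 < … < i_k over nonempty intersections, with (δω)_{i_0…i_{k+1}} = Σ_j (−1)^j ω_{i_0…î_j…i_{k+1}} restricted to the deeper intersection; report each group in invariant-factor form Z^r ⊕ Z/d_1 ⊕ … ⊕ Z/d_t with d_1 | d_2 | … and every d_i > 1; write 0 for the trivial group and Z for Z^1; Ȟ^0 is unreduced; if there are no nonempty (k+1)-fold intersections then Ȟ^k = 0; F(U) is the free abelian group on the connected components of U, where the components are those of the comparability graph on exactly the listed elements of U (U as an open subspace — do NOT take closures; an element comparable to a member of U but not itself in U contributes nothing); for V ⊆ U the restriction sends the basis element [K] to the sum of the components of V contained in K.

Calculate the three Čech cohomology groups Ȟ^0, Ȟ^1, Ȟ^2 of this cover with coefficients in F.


Ȟ^0(U;F) ≅ Z^2, Ȟ^1(U;F) ≅ 0 and Ȟ^2(U;F) ≅ 0

nonempty overlaps:
  V1={{t2},{t6},{t1,t2},{t2,t3},{t2,t6},{t3,t6},{t1,t2,t3},{t2,t3,t6}} V2={{t1},{t2},{t4},{t1,t2},{t1,t3},{t1,t4},{t2,t3},{t2,t6},{t3,t4},{t1,t2,t3},{t1,t3,t4},{t2,t3,t6}} V3={{t5}} V4={{t2},{t5},{t1,t2},{t2,t3},{t2,t6},{t1,t2,t3},{t2,t3,t6}} V5={{t1},{t5},{t1,t2},{t1,t3},{t1,t4},{t1,t2,t3},{t1,t3,t4}} V6={{t3},{t6},{t1,t3},{t2,t3},{t2,t6},{t3,t4},{t3,t6},{t1,t2,t3},{t1,t3,t4},{t2,t3,t6}}
  V12={{t2},{t1,t2},{t2,t3},{t2,t6},{t1,t2,t3},{t2,t3,t6}} V14={{t2},{t1,t2},{t2,t3},{t2,t6},{t1,t2,t3},{t2,t3,t6}} V15={{t1,t2},{t1,t2,t3}} V16={{t6},{t2,t3},{t2,t6},{t3,t6},{t1,t2,t3},{t2,t3,t6}} V24={{t2},{t1,t2},{t2,t3},{t2,t6},{t1,t2,t3},{t2,t3,t6}} V25={{t1},{t1,t2},{t1,t3},{t1,t4},{t1,t2,t3},{t1,t3,t4}} V26={{t1,t3},{t2,t3},{t2,t6},{t3,t4},{t1,t2,t3},{t1,t3,t4},{t2,t3,t6}} V34={{t5}} V35={{t5}} V45={{t5},{t1,t2},{t1,t2,t3}} V46={{t2,t3},{t2,t6},{t1,t2,t3},{t2,t3,t6}} V56={{t1,t3},{t1,t2,t3},{t1,t3,t4}}
  V124={{t2},{t1,t2},{t2,t3},{t2,t6},{t1,t2,t3},{t2,t3,t6}} V125={{t1,t2},{t1,t2,t3}} V126={{t2,t3},{t2,t6},{t1,t2,t3},{t2,t3,t6}} V145={{t1,t2},{t1,t2,t3}} V146={{t2,t3},{t2,t6},{t1,t2,t3},{t2,t3,t6}} V156={{t1,t2,t3}} V245={{t1,t2},{t1,t2,t3}} V246={{t2,t3},{t2,t6},{t1,t2,t3},{t2,t3,t6}} V256={{t1,t3},{t1,t2,t3},{t1,t3,t4}} V345={{t5}} V456={{t1,t2,t3}}
  V1245={{t1,t2},{t1,t2,t3}} V1246={{t2,t3},{t2,t6},{t1,t2,t3},{t2,t3,t6}} V1256={{t1,t2,t3}} V1456={{t1,t2,t3}} V2456={{t1,t2,t3}}
  V12456={{t1,t2,t3}}
components per intersection:
  V1: {{t2},{t6},{t1,t2},{t2,t3},{t2,t6},{t3,t6},{t1,t2,t3},{t2,t3,t6}}
  V2: {{t1},{t2},{t4},{t1,t2},{t1,t3},{t1,t4},{t2,t3},{t2,t6},{t3,t4},{t1,t2,t3},{t1,t3,t4},{t2,t3,t6}}
  V3: {{t5}}
  V4: {{t2},{t1,t2},{t2,t3},{t2,t6},{t1,t2,t3},{t2,t3,t6}} {{t5}}
  V5: {{t1},{t1,t2},{t1,t3},{t1,t4},{t1,t2,t3},{t1,t3,t4}} {{t5}}
  V6: {{t3},{t6},{t1,t3},{t2,t3},{t2,t6},{t3,t4},{t3,t6},{t1,t2,t3},{t1,t3,t4},{t2,t3,t6}}
  V12: {{t2},{t1,t2},{t2,t3},{t2,t6},{t1,t2,t3},{t2,t3,t6}}
  V14: {{t2},{t1,t2},{t2,t3},{t2,t6},{t1,t2,t3},{t2,t3,t6}}
  V15: {{t1,t2},{t1,t2,t3}}
  V16: {{t6},{t2,t3},{t2,t6},{t3,t6},{t1,t2,t3},{t2,t3,t6}}
  V24: {{t2},{t1,t2},{t2,t3},{t2,t6},{t1,t2,t3},{t2,t3,t6}}
  V25: {{t1},{t1,t2},{t1,t3},{t1,t4},{t1,t2,t3},{t1,t3,t4}}
  V26: {{t1,t3},{t2,t3},{t2,t6},{t3,t4},{t1,t2,t3},{t1,t3,t4},{t2,t3,t6}}
  V34: {{t5}}
  V35: {{t5}}
  V45: {{t5}} {{t1,t2},{t1,t2,t3}}
  V46: {{t2,t3},{t2,t6},{t1,t2,t3},{t2,t3,t6}}
  V56: {{t1,t3},{t1,t2,t3},{t1,t3,t4}}
  V124: {{t2},{t1,t2},{t2,t3},{t2,t6},{t1,t2,t3},{t2,t3,t6}}
  V125: {{t1,t2},{t1,t2,t3}}
  V126: {{t2,t3},{t2,t6},{t1,t2,t3},{t2,t3,t6}}
  V145: {{t1,t2},{t1,t2,t3}}
  V146: {{t2,t3},{t2,t6},{t1,t2,t3},{t2,t3,t6}}
  V156: {{t1,t2,t3}}
  V245: {{t1,t2},{t1,t2,t3}}
  V246: {{t2,t3},{t2,t6},{t1,t2,t3},{t2,t3,t6}}
  V256: {{t1,t3},{t1,t2,t3},{t1,t3,t4}}
  V345: {{t5}}
  V456: {{t1,t2,t3}}
  V1245: {{t1,t2},{t1,t2,t3}}
  V1246: {{t2,t3},{t2,t6},{t1,t2,t3},{t2,t3,t6}}
  V1256: {{t1,t2,t3}}
  V1456: {{t1,t2,t3}}
  V2456: {{t1,t2,t3}}
  V12456: {{t1,t2,t3}}
C dims 8,13,11,5; δ0: rk 6, SNF 1^6; δ1: rk 7, SNF 1^7; δ2: rk 4, SNF 1^4
degree 0: 8−6−0 = 2 → Ȟ^0 ≅ Z^2
degree 1: 13−7−6 = 0 → Ȟ^1 ≅ 0
degree 2: 11−4−7 = 0 → Ȟ^2 ≅ 0


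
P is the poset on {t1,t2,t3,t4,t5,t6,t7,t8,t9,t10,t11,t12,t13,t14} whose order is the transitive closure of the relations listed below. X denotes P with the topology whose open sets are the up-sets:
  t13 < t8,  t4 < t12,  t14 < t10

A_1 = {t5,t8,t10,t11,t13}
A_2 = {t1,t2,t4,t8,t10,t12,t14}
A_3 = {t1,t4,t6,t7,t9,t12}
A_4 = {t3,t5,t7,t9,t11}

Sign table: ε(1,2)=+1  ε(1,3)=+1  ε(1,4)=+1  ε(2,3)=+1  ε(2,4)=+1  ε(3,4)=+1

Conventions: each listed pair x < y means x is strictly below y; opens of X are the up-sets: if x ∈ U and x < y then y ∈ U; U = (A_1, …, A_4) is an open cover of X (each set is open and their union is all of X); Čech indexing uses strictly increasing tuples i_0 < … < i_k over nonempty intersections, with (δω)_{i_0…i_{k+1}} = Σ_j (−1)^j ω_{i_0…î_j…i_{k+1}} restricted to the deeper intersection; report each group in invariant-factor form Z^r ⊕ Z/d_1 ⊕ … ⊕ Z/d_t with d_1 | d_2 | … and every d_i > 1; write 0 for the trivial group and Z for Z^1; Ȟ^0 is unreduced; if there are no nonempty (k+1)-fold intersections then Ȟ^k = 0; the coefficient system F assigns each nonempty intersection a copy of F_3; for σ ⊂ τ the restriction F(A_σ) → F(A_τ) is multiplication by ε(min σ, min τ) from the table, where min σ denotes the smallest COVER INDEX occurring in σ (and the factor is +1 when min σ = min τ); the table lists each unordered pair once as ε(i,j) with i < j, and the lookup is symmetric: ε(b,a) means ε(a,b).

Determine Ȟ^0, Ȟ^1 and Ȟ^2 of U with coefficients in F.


nerve of the cover:
  A12={t8,t10} A14={t5,t11} A23={t1,t4,t12} A34={t7,t9}
C dims 4,4; δ0: rk_F3 3
Ȟ^0 = (4 − 3) − 0 = 1, so Ȟ^0 ≅ Z/3
Ȟ^1 = (4 − 0) − 3 = 1, so Ȟ^1 ≅ Z/3
Ȟ^2 = (0 − 0) − 0 = 0, so Ȟ^2 ≅ 0

Ȟ^0(U;F) ≅ Z/3, Ȟ^1(U;F) ≅ Z/3, Ȟ^2(U;F) ≅ 0


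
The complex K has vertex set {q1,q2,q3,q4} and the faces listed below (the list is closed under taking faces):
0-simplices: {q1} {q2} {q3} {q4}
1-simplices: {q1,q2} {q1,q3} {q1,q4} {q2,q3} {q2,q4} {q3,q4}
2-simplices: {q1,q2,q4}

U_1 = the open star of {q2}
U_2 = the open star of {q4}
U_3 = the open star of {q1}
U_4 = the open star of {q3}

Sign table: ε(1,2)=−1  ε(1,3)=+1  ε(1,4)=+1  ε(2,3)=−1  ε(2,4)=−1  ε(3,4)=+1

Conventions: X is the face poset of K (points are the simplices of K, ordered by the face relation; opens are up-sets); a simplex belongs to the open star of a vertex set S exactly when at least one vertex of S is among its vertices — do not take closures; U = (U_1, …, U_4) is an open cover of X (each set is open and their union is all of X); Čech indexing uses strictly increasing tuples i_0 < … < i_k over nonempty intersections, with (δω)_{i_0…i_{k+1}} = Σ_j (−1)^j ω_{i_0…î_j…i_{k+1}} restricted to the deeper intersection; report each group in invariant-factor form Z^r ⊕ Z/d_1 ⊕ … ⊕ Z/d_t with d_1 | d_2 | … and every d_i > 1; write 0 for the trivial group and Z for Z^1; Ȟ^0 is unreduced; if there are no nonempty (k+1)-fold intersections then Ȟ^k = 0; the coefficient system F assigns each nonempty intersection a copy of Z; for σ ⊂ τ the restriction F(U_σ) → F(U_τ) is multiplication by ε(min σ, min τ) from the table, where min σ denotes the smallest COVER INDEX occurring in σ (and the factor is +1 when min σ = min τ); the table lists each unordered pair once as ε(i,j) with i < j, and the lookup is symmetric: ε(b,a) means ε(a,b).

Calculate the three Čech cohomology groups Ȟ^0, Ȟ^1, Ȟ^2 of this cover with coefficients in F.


Ȟ^0 = Z,  Ȟ^1 = Z^2,  Ȟ^2 = 0

cover nerve:
  U1={{q2},{q1,q2},{q2,q3},{q2,q4},{q1,q2,q4}} U2={{q4},{q1,q4},{q2,q4},{q3,q4},{q1,q2,q4}} U3={{q1},{q1,q2},{q1,q3},{q1,q4},{q1,q2,q4}} U4={{q3},{q1,q3},{q2,q3},{q3,q4}}
  U12={{q2,q4},{q1,q2,q4}} U13={{q1,q2},{q1,q2,q4}} U14={{q2,q3}} U23={{q1,q4},{q1,q2,q4}} U24={{q3,q4}} U34={{q1,q3}}
  U123={{q1,q2,q4}}
C dims 4,6,1; δ0: rk 3, SNF 1^3; δ1: rk 1, SNF 1^1
Ȟ^0: (4−3)−0=1 ⇒ Z
Ȟ^1: (6−1)−3=2 ⇒ Z^2
Ȟ^2: (1−0)−1=0 ⇒ 0


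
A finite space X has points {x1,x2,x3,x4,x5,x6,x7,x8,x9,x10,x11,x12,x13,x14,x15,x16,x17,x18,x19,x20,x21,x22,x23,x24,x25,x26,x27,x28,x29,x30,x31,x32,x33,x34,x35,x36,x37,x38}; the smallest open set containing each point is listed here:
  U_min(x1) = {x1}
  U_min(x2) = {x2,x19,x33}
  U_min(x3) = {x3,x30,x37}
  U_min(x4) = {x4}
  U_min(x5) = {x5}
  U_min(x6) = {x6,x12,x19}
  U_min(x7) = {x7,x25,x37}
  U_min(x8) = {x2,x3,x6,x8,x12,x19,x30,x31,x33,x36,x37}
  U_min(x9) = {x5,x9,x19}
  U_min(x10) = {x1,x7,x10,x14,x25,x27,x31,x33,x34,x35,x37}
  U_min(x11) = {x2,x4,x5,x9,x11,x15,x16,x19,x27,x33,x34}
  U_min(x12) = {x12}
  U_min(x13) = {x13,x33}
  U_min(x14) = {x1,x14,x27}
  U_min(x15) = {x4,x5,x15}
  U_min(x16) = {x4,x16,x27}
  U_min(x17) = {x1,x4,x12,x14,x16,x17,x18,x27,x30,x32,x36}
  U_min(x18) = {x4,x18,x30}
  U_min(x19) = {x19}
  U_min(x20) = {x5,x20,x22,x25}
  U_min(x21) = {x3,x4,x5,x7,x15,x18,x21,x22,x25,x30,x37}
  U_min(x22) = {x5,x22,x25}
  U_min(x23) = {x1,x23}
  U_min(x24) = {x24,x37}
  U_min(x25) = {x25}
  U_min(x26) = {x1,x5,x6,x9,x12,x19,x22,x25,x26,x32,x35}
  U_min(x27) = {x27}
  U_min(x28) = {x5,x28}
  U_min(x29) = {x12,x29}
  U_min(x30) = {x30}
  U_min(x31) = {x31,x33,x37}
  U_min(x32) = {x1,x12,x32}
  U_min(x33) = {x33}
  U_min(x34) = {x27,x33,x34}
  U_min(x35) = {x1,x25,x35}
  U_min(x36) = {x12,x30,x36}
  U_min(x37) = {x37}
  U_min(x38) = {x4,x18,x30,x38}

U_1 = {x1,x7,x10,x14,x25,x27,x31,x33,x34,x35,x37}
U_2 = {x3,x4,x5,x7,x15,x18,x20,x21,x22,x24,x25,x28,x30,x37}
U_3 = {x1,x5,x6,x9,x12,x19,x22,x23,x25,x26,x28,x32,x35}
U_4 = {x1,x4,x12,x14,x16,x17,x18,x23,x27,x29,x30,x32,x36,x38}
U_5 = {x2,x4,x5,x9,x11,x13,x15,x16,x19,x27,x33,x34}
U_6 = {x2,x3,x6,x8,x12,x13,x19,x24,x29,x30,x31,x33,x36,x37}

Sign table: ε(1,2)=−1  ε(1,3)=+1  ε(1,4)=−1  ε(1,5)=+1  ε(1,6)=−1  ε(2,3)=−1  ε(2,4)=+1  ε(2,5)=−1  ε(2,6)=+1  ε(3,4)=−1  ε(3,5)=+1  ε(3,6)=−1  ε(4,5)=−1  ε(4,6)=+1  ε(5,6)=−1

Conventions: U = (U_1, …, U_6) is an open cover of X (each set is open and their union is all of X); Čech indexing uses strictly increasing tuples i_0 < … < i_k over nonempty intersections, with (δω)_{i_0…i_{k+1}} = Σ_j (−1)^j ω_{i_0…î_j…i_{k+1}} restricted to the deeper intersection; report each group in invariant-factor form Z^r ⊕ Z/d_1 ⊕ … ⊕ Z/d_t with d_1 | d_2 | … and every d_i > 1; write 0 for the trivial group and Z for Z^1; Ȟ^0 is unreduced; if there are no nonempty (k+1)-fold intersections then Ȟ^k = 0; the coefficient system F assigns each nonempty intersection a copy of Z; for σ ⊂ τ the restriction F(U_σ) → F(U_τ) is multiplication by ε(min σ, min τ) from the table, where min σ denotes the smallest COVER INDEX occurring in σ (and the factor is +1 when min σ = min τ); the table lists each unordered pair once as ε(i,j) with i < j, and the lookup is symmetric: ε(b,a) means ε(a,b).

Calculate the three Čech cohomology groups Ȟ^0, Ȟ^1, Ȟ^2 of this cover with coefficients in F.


nonempty overlaps:
  U12={x7,x25,x37} U13={x1,x25,x35} U14={x1,x14,x27} U15={x27,x33,x34} U16={x31,x33,x37} U23={x5,x22,x25,x28} U24={x4,x18,x30} U25={x4,x5,x15} U26={x3,x24,x30,x37} U34={x1,x12,x23,x32} U35={x5,x9,x19} U36={x6,x12,x19} U45={x4,x16,x27} U46={x12,x29,x30,x36} U56={x2,x13,x19,x33}
  U123={x25} U126={x37} U134={x1} U145={x27} U156={x33} U235={x5} U245={x4} U246={x30} U346={x12} U356={x19}
C dims 6,15,10; δ0: rk 5, SNF 1^5; δ1: rk 10, SNF 1^9·2
degree 0: 6−5−0 = 1 → Ȟ^0 ≅ Z
degree 1: 15−10−5 = 0 → Ȟ^1 ≅ 0
degree 2: 10−0−10 = 0 plus torsion [2] → Ȟ^2 ≅ Z/2

Ȟ^0(U;F) ≅ Z; Ȟ^1(U;F) ≅ 0; Ȟ^2(U;F) ≅ Z/2


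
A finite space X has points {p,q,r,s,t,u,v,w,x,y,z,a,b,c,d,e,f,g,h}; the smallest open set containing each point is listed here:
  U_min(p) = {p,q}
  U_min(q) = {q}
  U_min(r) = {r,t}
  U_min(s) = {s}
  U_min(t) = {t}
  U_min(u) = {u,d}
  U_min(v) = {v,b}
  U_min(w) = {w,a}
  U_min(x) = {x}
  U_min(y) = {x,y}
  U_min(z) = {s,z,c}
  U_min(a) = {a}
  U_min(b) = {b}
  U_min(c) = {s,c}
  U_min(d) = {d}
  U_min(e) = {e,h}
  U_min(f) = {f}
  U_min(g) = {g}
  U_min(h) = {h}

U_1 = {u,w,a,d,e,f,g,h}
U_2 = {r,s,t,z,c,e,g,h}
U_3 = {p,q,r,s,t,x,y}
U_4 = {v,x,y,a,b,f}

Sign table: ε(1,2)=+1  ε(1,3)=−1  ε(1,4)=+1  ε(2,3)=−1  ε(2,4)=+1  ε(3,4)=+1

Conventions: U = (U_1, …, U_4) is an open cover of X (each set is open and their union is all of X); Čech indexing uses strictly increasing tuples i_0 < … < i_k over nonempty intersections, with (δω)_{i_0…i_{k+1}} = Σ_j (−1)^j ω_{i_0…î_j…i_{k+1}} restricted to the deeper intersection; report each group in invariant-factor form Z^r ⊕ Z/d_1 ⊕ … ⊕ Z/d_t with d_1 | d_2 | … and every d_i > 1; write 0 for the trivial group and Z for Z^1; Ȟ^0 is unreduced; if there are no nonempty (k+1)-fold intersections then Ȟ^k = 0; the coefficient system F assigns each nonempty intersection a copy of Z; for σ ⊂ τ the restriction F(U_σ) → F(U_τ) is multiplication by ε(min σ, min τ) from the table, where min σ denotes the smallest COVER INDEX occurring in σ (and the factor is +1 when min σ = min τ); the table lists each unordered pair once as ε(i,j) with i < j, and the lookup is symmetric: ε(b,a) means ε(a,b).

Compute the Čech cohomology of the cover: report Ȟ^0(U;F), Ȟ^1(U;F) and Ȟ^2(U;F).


nerve of the cover:
  U12={e,g,h} U14={a,f} U23={r,s,t} U34={x,y}
C dims 4,4; δ0: rk 4, SNF 1^3·2
Ȟ^0 = (4 − 4) − 0 = 0, so Ȟ^0 ≅ 0
Ȟ^1 = (4 − 0) − 4 = 0 plus torsion [2], so Ȟ^1 ≅ Z/2
Ȟ^2 = (0 − 0) − 0 = 0, so Ȟ^2 ≅ 0

Ȟ^0 ≅ 0; Ȟ^1 ≅ Z/2; Ȟ^2 ≅ 0


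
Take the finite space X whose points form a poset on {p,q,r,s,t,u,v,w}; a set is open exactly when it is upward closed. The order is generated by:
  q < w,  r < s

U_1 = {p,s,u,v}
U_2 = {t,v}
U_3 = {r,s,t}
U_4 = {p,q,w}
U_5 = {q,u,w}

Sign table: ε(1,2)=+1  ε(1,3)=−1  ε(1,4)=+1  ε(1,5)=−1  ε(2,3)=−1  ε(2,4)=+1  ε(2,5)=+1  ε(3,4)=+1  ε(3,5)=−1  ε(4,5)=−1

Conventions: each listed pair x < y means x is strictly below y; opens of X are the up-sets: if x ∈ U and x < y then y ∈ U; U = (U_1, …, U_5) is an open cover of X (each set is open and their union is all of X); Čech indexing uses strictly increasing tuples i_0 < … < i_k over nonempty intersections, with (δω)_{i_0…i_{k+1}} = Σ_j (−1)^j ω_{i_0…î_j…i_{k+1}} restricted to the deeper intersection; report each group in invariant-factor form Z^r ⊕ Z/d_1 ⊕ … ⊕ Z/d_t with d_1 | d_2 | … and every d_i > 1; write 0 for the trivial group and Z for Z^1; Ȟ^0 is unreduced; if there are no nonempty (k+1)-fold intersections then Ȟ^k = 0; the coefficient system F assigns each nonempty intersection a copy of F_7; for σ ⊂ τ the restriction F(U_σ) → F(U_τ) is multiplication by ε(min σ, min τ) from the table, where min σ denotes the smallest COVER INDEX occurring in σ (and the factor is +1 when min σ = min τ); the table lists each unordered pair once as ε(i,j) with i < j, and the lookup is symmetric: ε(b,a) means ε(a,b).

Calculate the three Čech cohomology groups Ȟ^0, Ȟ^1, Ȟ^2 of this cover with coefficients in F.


nerve of the cover:
  U12={v} U13={s} U14={p} U15={u} U23={t} U45={q,w}
C dims 5,6; δ0: rk_F7 4
Ȟ^0 = (5 − 4) − 0 = 1, so Ȟ^0 ≅ Z/7
Ȟ^1 = (6 − 0) − 4 = 2, so Ȟ^1 ≅ Z/7 ⊕ Z/7
Ȟ^2 = (0 − 0) − 0 = 0, so Ȟ^2 ≅ 0

Ȟ^0 = Z/7, Ȟ^1 = Z/7 ⊕ Z/7, Ȟ^2 = 0


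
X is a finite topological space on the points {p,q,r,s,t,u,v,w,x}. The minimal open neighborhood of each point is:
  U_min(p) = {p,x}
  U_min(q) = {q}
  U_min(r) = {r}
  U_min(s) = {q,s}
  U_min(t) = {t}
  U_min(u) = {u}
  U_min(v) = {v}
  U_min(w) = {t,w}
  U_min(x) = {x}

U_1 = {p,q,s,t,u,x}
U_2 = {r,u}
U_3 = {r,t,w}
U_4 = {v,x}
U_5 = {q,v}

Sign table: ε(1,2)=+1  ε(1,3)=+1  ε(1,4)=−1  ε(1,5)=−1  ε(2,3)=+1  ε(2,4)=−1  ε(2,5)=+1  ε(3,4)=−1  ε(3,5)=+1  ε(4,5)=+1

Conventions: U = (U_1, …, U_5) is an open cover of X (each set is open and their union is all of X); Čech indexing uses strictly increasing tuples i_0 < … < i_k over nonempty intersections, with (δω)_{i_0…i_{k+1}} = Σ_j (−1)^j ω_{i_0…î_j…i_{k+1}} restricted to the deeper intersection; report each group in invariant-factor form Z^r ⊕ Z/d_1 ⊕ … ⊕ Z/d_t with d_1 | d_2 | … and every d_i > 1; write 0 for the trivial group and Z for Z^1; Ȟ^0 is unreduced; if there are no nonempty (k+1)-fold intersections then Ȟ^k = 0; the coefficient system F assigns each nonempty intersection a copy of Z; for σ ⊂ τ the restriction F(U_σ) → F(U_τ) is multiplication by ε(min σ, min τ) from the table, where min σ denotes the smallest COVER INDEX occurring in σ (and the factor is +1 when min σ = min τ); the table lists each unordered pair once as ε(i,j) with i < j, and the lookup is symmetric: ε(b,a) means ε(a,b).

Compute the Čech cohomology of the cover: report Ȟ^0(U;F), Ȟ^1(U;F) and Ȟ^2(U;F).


Ȟ^0(U;F) ≅ Z, Ȟ^1(U;F) ≅ Z^2 and Ȟ^2(U;F) ≅ 0

cover nerve:
  U12={u} U13={t} U14={x} U15={q} U23={r} U45={v}
C dims 5,6; δ0: rk 4, SNF 1^4
Ȟ^0: (5−4)−0=1 ⇒ Z
Ȟ^1: (6−0)−4=2 ⇒ Z^2
Ȟ^2: (0−0)−0=0 ⇒ 0


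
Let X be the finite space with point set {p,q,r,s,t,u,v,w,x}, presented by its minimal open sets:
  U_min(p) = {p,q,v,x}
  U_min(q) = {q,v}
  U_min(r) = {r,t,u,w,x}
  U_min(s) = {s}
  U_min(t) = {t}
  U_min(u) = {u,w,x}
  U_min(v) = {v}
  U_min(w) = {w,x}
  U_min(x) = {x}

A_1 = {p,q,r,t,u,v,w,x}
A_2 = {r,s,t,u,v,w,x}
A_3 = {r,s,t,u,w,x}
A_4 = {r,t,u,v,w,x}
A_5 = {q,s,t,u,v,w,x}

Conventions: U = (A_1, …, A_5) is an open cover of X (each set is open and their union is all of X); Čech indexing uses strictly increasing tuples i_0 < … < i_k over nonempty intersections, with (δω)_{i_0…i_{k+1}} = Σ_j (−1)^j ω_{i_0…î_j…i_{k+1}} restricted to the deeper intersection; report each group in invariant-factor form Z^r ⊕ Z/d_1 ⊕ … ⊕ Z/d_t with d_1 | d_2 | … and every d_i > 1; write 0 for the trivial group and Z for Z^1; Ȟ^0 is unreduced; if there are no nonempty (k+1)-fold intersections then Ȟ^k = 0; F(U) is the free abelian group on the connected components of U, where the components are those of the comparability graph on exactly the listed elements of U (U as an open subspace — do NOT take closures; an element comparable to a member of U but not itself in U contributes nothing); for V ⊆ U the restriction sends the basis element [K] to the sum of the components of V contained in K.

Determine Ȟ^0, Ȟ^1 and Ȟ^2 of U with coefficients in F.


Ȟ^0 ≅ Z^2,  Ȟ^1 ≅ 0,  Ȟ^2 ≅ 0

cover nerve:
  A12={r,t,u,v,w,x} A13={r,t,u,w,x} A14={r,t,u,v,w,x} A15={q,t,u,v,w,x} A23={r,s,t,u,w,x} A24={r,t,u,v,w,x} A25={s,t,u,v,w,x} A34={r,t,u,w,x} A35={s,t,u,w,x} A45={t,u,v,w,x}
  A123={r,t,u,w,x} A124={r,t,u,v,w,x} A125={t,u,v,w,x} A134={r,t,u,w,x} A135={t,u,w,x} A145={t,u,v,w,x} A234={r,t,u,w,x} A235={s,t,u,w,x} A245={t,u,v,w,x} A345={t,u,w,x}
  A1234={r,t,u,w,x} A1235={t,u,w,x} A1245={t,u,v,w,x} A1345={t,u,w,x} A2345={t,u,w,x}
  A12345={t,u,w,x}
components per intersection:
  A1: {p,q,r,t,u,v,w,x}
  A2: {r,t,u,w,x} {s} {v}
  A3: {r,t,u,w,x} {s}
  A4: {r,t,u,w,x} {v}
  A5: {q,v} {s} {t} {u,w,x}
  A12: {r,t,u,w,x} {v}
  A13: {r,t,u,w,x}
  A14: {r,t,u,w,x} {v}
  A15: {q,v} {t} {u,w,x}
  A23: {r,t,u,w,x} {s}
  A24: {r,t,u,w,x} {v}
  A25: {s} {t} {u,w,x} {v}
  A34: {r,t,u,w,x}
  A35: {s} {t} {u,w,x}
  A45: {t} {u,w,x} {v}
  A123: {r,t,u,w,x}
  A124: {r,t,u,w,x} {v}
  A125: {t} {u,w,x} {v}
  A134: {r,t,u,w,x}
  A135: {t} {u,w,x}
  A145: {t} {u,w,x} {v}
  A234: {r,t,u,w,x}
  A235: {s} {t} {u,w,x}
  A245: {t} {u,w,x} {v}
  A345: {t} {u,w,x}
  A1234: {r,t,u,w,x}
  A1235: {t} {u,w,x}
  A1245: {t} {u,w,x} {v}
  A1345: {t} {u,w,x}
  A2345: {t} {u,w,x}
  A12345: {t} {u,w,x}
C dims 12,23,21,10; δ0: rk 10, SNF 1^10; δ1: rk 13, SNF 1^13; δ2: rk 8, SNF 1^8
Ȟ^0: (12−10)−0=2 ⇒ Z^2
Ȟ^1: (23−13)−10=0 ⇒ 0
Ȟ^2: (21−8)−13=0 ⇒ 0


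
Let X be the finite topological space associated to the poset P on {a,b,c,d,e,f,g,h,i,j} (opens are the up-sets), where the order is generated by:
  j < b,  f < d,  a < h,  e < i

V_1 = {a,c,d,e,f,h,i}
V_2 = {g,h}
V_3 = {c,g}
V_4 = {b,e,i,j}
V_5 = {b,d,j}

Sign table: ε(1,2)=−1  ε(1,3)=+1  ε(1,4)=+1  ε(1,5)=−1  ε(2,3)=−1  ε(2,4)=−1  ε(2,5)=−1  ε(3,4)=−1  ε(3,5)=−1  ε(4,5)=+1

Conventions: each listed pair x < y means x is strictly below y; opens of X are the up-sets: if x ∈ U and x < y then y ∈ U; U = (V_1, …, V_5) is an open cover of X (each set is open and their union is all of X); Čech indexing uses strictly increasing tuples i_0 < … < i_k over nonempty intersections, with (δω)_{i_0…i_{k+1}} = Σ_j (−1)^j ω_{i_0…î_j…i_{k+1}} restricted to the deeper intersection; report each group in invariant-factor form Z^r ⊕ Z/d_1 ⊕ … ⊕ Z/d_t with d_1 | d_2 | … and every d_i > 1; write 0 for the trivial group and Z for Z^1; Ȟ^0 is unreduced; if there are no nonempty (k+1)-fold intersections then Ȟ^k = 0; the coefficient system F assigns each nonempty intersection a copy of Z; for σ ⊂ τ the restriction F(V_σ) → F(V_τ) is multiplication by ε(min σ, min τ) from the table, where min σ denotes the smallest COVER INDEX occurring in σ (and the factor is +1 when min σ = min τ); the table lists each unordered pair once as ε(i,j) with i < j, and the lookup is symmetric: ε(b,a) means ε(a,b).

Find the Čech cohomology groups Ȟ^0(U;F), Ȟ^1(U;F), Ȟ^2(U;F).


nonempty intersections:
  V12={h} V13={c} V14={e,i} V15={d} V23={g} V45={b,j}
C dims 5,6; δ0: rk 5, SNF 1^4·2
Ȟ^0: (5−5)−0=0 ⇒ 0
Ȟ^1: (6−0)−5=1 plus torsion [2] ⇒ Z ⊕ Z/2
Ȟ^2: (0−0)−0=0 ⇒ 0

Ȟ^0 ≅ 0, Ȟ^1 ≅ Z ⊕ Z/2, Ȟ^2 ≅ 0


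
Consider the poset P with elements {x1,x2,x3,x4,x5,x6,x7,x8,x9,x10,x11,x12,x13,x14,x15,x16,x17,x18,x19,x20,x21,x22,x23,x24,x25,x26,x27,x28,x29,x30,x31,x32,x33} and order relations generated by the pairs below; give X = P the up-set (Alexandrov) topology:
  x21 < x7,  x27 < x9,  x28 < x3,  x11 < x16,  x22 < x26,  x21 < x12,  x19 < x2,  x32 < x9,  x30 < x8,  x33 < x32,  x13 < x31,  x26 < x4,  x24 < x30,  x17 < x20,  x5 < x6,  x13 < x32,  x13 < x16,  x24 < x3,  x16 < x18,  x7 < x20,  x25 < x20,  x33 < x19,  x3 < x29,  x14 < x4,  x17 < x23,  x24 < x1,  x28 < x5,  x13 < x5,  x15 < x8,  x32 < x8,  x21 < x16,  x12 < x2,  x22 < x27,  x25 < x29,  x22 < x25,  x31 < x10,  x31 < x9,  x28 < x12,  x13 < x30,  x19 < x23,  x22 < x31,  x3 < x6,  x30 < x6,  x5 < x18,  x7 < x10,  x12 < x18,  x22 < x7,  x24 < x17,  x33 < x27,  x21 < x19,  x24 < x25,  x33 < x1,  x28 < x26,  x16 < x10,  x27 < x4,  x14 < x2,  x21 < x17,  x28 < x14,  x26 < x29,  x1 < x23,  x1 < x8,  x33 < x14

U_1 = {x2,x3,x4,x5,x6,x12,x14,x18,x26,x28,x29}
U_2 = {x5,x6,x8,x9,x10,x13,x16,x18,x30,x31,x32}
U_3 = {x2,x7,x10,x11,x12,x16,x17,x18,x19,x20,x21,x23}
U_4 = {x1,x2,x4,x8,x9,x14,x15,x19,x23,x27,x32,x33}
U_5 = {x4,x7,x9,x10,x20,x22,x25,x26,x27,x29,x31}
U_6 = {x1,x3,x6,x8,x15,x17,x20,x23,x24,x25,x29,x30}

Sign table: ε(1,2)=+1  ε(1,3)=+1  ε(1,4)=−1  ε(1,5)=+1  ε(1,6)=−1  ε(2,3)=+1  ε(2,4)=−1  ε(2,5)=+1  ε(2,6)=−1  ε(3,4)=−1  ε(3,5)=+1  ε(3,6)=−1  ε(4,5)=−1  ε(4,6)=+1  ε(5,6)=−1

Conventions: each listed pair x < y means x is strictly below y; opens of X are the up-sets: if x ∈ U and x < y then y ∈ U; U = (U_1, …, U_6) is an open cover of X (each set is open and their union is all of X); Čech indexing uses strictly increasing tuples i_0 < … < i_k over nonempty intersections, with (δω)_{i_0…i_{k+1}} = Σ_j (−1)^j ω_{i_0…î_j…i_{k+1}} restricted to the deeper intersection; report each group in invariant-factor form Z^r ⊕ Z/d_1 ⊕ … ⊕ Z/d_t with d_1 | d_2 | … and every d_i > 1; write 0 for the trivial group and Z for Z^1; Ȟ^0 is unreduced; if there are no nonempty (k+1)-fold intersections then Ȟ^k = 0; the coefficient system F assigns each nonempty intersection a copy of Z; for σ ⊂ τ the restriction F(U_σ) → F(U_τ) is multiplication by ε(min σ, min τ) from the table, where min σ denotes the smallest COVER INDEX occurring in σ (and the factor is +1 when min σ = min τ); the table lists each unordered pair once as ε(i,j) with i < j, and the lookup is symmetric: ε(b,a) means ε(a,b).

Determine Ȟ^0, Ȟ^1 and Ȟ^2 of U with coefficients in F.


Ȟ^0 ≅ Z, Ȟ^1 ≅ 0, Ȟ^2 ≅ Z/2

nonempty overlaps:
  U12={x5,x6,x18} U13={x2,x12,x18} U14={x2,x4,x14} U15={x4,x26,x29} U16={x3,x6,x29} U23={x10,x16,x18} U24={x8,x9,x32} U25={x9,x10,x31} U26={x6,x8,x30} U34={x2,x19,x23} U35={x7,x10,x20} U36={x17,x20,x23} U45={x4,x9,x27} U46={x1,x8,x15,x23} U56={x20,x25,x29}
  U123={x18} U126={x6} U134={x2} U145={x4} U156={x29} U235={x10} U245={x9} U246={x8} U346={x23} U356={x20}
C dims 6,15,10; δ0: rk 5, SNF 1^5; δ1: rk 10, SNF 1^9·2
degree 0: 6−5−0 = 1 → Ȟ^0 ≅ Z
degree 1: 15−10−5 = 0 → Ȟ^1 ≅ 0
degree 2: 10−0−10 = 0 plus torsion [2] → Ȟ^2 ≅ Z/2


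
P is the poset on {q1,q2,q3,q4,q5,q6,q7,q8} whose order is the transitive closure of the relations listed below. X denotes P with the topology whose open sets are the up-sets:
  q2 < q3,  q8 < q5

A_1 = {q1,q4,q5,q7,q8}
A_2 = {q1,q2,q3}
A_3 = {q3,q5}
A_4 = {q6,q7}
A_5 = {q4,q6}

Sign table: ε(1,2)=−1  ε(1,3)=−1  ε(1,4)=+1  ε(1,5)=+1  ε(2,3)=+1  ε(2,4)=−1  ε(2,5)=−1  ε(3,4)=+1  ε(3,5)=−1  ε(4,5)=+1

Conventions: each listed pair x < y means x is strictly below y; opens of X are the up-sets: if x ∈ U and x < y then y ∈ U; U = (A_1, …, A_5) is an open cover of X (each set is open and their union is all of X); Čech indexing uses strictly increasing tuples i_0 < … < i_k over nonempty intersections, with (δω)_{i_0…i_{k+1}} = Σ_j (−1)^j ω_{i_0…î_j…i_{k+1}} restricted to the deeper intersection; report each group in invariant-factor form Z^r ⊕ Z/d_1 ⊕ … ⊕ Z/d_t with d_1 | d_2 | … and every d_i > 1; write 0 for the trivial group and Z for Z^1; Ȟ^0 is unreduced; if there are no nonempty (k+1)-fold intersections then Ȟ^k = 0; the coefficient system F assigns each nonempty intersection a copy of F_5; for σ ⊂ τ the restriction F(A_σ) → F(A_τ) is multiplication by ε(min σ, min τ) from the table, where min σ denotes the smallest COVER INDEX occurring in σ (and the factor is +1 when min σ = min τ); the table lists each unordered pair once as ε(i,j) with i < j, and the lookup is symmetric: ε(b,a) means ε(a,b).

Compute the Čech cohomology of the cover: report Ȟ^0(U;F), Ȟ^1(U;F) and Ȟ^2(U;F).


nerve of the cover:
  A12={q1} A13={q5} A14={q7} A15={q4} A23={q3} A45={q6}
C dims 5,6; δ0: rk_F5 4
Ȟ^0 = (5 − 4) − 0 = 1, so Ȟ^0 ≅ Z/5
Ȟ^1 = (6 − 0) − 4 = 2, so Ȟ^1 ≅ Z/5 ⊕ Z/5
Ȟ^2 = (0 − 0) − 0 = 0, so Ȟ^2 ≅ 0

Ȟ^0 = Z/5; Ȟ^1 = Z/5 ⊕ Z/5; Ȟ^2 = 0


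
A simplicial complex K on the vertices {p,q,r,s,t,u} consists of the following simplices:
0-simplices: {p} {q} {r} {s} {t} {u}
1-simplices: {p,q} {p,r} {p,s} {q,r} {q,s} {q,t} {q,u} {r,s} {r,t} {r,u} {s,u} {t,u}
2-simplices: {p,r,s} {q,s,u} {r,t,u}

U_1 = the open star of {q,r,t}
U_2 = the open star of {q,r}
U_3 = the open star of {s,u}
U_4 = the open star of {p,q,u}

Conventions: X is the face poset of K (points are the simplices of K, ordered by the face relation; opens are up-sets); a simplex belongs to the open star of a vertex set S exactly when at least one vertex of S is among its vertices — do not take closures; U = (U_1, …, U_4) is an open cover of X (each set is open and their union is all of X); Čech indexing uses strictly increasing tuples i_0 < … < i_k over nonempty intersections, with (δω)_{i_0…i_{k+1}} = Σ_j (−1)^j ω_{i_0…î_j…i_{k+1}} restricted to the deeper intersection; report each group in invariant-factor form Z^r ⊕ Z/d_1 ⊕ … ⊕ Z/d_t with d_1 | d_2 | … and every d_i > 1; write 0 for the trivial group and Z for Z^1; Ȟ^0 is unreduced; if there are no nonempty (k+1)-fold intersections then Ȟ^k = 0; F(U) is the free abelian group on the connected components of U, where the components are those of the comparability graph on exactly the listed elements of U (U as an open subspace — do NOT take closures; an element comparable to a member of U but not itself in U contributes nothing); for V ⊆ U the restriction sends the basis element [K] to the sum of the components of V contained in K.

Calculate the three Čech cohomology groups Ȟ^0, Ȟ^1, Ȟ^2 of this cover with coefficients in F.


Ȟ^0 ≅ Z,  Ȟ^1 ≅ Z^3,  Ȟ^2 ≅ 0

nerve of the cover:
  U1={{q},{r},{t},{p,q},{p,r},{q,r},{q,s},{q,t},{q,u},{r,s},{r,t},{r,u},{t,u},{p,r,s},{q,s,u},{r,t,u}} U2={{q},{r},{p,q},{p,r},{q,r},{q,s},{q,t},{q,u},{r,s},{r,t},{r,u},{p,r,s},{q,s,u},{r,t,u}} U3={{s},{u},{p,s},{q,s},{q,u},{r,s},{r,u},{s,u},{t,u},{p,r,s},{q,s,u},{r,t,u}} U4={{p},{q},{u},{p,q},{p,r},{p,s},{q,r},{q,s},{q,t},{q,u},{r,u},{s,u},{t,u},{p,r,s},{q,s,u},{r,t,u}}
  U12={{q},{r},{p,q},{p,r},{q,r},{q,s},{q,t},{q,u},{r,s},{r,t},{r,u},{p,r,s},{q,s,u},{r,t,u}} U13={{q,s},{q,u},{r,s},{r,u},{t,u},{p,r,s},{q,s,u},{r,t,u}} U14={{q},{p,q},{p,r},{q,r},{q,s},{q,t},{q,u},{r,u},{t,u},{p,r,s},{q,s,u},{r,t,u}} U23={{q,s},{q,u},{r,s},{r,u},{p,r,s},{q,s,u},{r,t,u}} U24={{q},{p,q},{p,r},{q,r},{q,s},{q,t},{q,u},{r,u},{p,r,s},{q,s,u},{r,t,u}} U34={{u},{p,s},{q,s},{q,u},{r,u},{s,u},{t,u},{p,r,s},{q,s,u},{r,t,u}}
  U123={{q,s},{q,u},{r,s},{r,u},{p,r,s},{q,s,u},{r,t,u}} U124={{q},{p,q},{p,r},{q,r},{q,s},{q,t},{q,u},{r,u},{p,r,s},{q,s,u},{r,t,u}} U134={{q,s},{q,u},{r,u},{t,u},{p,r,s},{q,s,u},{r,t,u}} U234={{q,s},{q,u},{r,u},{p,r,s},{q,s,u},{r,t,u}}
  U1234={{q,s},{q,u},{r,u},{p,r,s},{q,s,u},{r,t,u}}
components per intersection:
  U1: {{q},{r},{t},{p,q},{p,r},{q,r},{q,s},{q,t},{q,u},{r,s},{r,t},{r,u},{t,u},{p,r,s},{q,s,u},{r,t,u}}
  U2: {{q},{r},{p,q},{p,r},{q,r},{q,s},{q,t},{q,u},{r,s},{r,t},{r,u},{p,r,s},{q,s,u},{r,t,u}}
  U3: {{s},{u},{p,s},{q,s},{q,u},{r,s},{r,u},{s,u},{t,u},{p,r,s},{q,s,u},{r,t,u}}
  U4: {{p},{q},{u},{p,q},{p,r},{p,s},{q,r},{q,s},{q,t},{q,u},{r,u},{s,u},{t,u},{p,r,s},{q,s,u},{r,t,u}}
  U12: {{q},{r},{p,q},{p,r},{q,r},{q,s},{q,t},{q,u},{r,s},{r,t},{r,u},{p,r,s},{q,s,u},{r,t,u}}
  U13: {{q,s},{q,u},{q,s,u}} {{r,s},{p,r,s}} {{r,u},{t,u},{r,t,u}}
  U14: {{q},{p,q},{q,r},{q,s},{q,t},{q,u},{q,s,u}} {{p,r},{p,r,s}} {{r,u},{t,u},{r,t,u}}
  U23: {{q,s},{q,u},{q,s,u}} {{r,s},{p,r,s}} {{r,u},{r,t,u}}
  U24: {{q},{p,q},{q,r},{q,s},{q,t},{q,u},{q,s,u}} {{p,r},{p,r,s}} {{r,u},{r,t,u}}
  U34: {{u},{q,s},{q,u},{r,u},{s,u},{t,u},{q,s,u},{r,t,u}} {{p,s},{p,r,s}}
  U123: {{q,s},{q,u},{q,s,u}} {{r,s},{p,r,s}} {{r,u},{r,t,u}}
  U124: {{q},{p,q},{q,r},{q,s},{q,t},{q,u},{q,s,u}} {{p,r},{p,r,s}} {{r,u},{r,t,u}}
  U134: {{q,s},{q,u},{q,s,u}} {{r,u},{t,u},{r,t,u}} {{p,r,s}}
  U234: {{q,s},{q,u},{q,s,u}} {{r,u},{r,t,u}} {{p,r,s}}
  U1234: {{q,s},{q,u},{q,s,u}} {{r,u},{r,t,u}} {{p,r,s}}
C dims 4,15,12,3; δ0: rk 3, SNF 1^3; δ1: rk 9, SNF 1^9; δ2: rk 3, SNF 1^3
Ȟ^0 = (4 − 3) − 0 = 1, so Ȟ^0 ≅ Z
Ȟ^1 = (15 − 9) − 3 = 3, so Ȟ^1 ≅ Z^3
Ȟ^2 = (12 − 3) − 9 = 0, so Ȟ^2 ≅ 0


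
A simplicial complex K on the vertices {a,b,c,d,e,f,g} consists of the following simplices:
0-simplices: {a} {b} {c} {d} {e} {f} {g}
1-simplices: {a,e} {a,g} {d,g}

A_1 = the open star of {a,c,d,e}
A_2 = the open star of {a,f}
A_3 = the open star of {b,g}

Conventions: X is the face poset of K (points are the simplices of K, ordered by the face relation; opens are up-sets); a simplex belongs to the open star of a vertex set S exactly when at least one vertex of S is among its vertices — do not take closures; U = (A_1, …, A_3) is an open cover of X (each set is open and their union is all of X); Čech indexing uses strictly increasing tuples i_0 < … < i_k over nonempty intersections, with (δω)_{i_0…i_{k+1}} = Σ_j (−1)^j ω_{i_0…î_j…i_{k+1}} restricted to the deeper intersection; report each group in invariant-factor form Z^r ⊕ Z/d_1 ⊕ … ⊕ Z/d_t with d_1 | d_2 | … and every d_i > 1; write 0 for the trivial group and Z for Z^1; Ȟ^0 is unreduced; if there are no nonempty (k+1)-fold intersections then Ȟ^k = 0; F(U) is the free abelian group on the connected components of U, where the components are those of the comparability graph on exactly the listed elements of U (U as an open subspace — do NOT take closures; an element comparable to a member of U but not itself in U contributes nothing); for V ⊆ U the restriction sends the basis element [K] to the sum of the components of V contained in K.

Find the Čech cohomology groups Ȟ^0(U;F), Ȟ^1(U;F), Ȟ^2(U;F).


cover nerve:
  A1={{a},{c},{d},{e},{a,e},{a,g},{d,g}} A2={{a},{f},{a,e},{a,g}} A3={{b},{g},{a,g},{d,g}}
  A12={{a},{a,e},{a,g}} A13={{a,g},{d,g}} A23={{a,g}}
  A123={{a,g}}
components per intersection:
  A1: {{a},{e},{a,e},{a,g}} {{c}} {{d},{d,g}}
  A2: {{a},{a,e},{a,g}} {{f}}
  A3: {{b}} {{g},{a,g},{d,g}}
  A12: {{a},{a,e},{a,g}}
  A13: {{a,g}} {{d,g}}
  A23: {{a,g}}
  A123: {{a,g}}
C dims 7,4,1; δ0: rk 3, SNF 1^3; δ1: rk 1, SNF 1^1
Ȟ^0: (7−3)−0=4 ⇒ Z^4
Ȟ^1: (4−1)−3=0 ⇒ 0
Ȟ^2: (1−0)−1=0 ⇒ 0

Ȟ^0 ≅ Z^4, Ȟ^1 ≅ 0, Ȟ^2 ≅ 0


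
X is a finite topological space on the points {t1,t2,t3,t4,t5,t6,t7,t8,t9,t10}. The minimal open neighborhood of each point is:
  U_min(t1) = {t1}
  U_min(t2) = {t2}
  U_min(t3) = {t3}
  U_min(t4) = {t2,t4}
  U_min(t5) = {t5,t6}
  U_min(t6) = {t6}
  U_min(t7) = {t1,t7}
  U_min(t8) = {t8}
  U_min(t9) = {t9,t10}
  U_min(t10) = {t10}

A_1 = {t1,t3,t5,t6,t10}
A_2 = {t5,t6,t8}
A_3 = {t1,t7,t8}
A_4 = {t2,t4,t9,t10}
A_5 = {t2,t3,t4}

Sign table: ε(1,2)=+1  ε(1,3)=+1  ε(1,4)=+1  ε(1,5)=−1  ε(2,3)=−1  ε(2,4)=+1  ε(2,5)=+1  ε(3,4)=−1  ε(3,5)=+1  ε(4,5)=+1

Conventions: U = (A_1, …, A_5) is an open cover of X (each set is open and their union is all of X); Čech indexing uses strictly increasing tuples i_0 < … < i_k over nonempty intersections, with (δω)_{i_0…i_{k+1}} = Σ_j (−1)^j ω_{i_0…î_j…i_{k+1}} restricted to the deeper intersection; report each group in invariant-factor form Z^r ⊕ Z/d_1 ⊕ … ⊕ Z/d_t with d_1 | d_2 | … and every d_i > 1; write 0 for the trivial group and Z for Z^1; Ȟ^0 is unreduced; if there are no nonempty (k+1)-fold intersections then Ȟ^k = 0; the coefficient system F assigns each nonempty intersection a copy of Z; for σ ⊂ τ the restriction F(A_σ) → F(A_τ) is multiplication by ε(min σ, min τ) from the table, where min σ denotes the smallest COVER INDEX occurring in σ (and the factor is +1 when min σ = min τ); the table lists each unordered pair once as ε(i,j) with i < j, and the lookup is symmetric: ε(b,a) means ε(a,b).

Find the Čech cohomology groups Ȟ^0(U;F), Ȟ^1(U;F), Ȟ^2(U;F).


nerve of the cover:
  A12={t5,t6} A13={t1} A14={t10} A15={t3} A23={t8} A45={t2,t4}
C dims 5,6; δ0: rk 5, SNF 1^4·2
Ȟ^0 = (5 − 5) − 0 = 0, so Ȟ^0 ≅ 0
Ȟ^1 = (6 − 0) − 5 = 1 plus torsion [2], so Ȟ^1 ≅ Z ⊕ Z/2
Ȟ^2 = (0 − 0) − 0 = 0, so Ȟ^2 ≅ 0

Ȟ^0 = 0, Ȟ^1 = Z ⊕ Z/2, Ȟ^2 = 0


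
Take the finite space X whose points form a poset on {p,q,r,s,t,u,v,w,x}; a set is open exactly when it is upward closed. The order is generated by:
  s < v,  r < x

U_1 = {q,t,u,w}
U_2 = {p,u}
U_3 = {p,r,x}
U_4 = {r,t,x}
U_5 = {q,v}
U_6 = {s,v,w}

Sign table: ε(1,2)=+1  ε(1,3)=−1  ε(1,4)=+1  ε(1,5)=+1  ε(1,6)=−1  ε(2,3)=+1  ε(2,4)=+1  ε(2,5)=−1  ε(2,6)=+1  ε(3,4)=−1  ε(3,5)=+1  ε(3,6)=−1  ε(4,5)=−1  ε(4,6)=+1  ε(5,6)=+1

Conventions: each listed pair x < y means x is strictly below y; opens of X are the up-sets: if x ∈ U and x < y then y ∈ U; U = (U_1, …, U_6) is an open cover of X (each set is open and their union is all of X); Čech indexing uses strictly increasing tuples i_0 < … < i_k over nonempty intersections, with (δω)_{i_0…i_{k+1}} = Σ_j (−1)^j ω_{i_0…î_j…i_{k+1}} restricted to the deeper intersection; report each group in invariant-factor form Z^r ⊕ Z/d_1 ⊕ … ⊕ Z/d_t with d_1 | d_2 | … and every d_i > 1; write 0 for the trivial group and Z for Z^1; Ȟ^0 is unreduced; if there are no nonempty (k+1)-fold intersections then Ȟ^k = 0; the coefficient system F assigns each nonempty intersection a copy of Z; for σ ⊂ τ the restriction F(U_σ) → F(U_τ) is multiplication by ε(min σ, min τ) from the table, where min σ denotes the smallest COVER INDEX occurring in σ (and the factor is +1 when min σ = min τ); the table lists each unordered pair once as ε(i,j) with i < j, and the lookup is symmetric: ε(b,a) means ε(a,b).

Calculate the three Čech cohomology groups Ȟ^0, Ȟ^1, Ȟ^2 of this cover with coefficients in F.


Ȟ^0 = 0,  Ȟ^1 = Z ⊕ Z/2,  Ȟ^2 = 0

nerve of the cover:
  U12={u} U14={t} U15={q} U16={w} U23={p} U34={r,x} U56={v}
C dims 6,7; δ0: rk 6, SNF 1^5·2
Ȟ^0 = (6 − 6) − 0 = 0, so Ȟ^0 ≅ 0
Ȟ^1 = (7 − 0) − 6 = 1 plus torsion [2], so Ȟ^1 ≅ Z ⊕ Z/2
Ȟ^2 = (0 − 0) − 0 = 0, so Ȟ^2 ≅ 0
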